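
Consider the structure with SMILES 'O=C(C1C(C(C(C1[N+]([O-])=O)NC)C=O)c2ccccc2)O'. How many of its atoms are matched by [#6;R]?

The query [#6;R] means: carbon that is part of a ring.
Check the 21 heavy atoms by environment: 5× C (in 5-ring) → match; 3× C (acyclic) → no; 4× O (acyclic) → no; 1× N (acyclic) → no; 6× c (aromatic, in 6-ring) → match; 1× N (charge +1, acyclic) → no; 1× O (charge -1, acyclic) → no.
Summing the matching environments: 5 + 6 = 11 matching atoms.

11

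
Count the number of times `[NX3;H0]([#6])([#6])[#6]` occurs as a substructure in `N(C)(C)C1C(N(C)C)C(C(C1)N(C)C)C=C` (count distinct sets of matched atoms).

[NX3;H0]([#6])([#6])[#6] is the SMARTS for a tertiary amine: a trivalent nitrogen with no H, bonded to three carbons.
The molecule carries 3 separate instances of a dimethylamino group (-N(CH3)2) meeting every constraint; each maps to a distinct set of atoms, giving 3 matches.

3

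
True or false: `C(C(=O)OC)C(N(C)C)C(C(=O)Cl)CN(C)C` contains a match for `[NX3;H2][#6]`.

False

The pattern [NX3;H2][#6] describes a trivalent nitrogen with two H attached to carbon — a primary amine.
The closest candidate here is a dimethylamino group (-N(CH3)2), but the nitrogen has H0, not H2. No other fragment satisfies the full query, so there is no match.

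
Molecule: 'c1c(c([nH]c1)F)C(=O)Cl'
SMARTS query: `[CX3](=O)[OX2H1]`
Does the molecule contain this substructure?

The pattern [CX3](=O)[OX2H1] describes an sp2 carbon double-bonded to O and single-bonded to an -OH oxygen — a carboxylic acid.
The closest candidate here is an acyl chloride (-C(=O)Cl), but the carbonyl is bonded to Cl, not to an -OH oxygen. No other fragment satisfies the full query, so there is no match.

No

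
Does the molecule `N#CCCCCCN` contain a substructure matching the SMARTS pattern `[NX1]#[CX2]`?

Yes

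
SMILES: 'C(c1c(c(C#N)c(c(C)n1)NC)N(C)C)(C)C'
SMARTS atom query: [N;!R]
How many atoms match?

3

Check the 17 heavy atoms by environment: 1× n (aromatic, in 6-ring) → no; 5× c (aromatic, in 6-ring) → no; 3× N (acyclic) → match; 8× C (acyclic) → no.
That gives 3 matching atoms.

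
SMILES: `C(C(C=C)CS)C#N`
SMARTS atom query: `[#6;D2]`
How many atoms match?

4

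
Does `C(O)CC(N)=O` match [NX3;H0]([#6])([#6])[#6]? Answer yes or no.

The pattern [NX3;H0]([#6])([#6])[#6] describes a trivalent nitrogen with no H, bonded to three carbons — a tertiary amine.
The closest candidate here is a primary amide (-C(=O)NH2), but the amide nitrogen has H2 and only one carbon neighbour. No other fragment satisfies the full query, so there is no match.

No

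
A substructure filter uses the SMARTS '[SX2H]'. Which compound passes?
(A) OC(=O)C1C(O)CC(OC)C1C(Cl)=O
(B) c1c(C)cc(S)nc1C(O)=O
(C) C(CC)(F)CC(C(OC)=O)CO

B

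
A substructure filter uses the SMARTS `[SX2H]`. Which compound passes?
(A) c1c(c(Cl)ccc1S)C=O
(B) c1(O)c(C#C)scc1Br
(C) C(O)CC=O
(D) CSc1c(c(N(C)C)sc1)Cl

A

[SX2H] describes an aliphatic sulfur with two connections, one being H (a thiol).
(A) contains a thiol (-SH), which satisfies every atom and bond constraint.
(B) has a hydroxyl group (-OH) but it is an -OH, not an -SH.
(C) has a hydroxyl group (-OH) but it is an -OH, not an -SH.
(D) has a methylthio ether (-SCH3) but the sulfur has H0 (bonded to two carbons), not H1.
So the answer is (A).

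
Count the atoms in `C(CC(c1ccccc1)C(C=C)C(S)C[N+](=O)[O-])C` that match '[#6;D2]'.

9

The query [#6;D2] means: any carbon bonded to exactly two heavy atoms.
Check the 19 heavy atoms by environment: 4× C (D2) → match; 3× C (D3) → no; 2× C (D1) → no; 1× N (charge +1, D3) → no; 1× O (charge -1, D1) → no; 1× O (D1) → no; 1× c (aromatic, D3) → no; 5× c (aromatic, D2) → match; 1× S (D1) → no.
Summing the matching environments: 4 + 5 = 9 matching atoms.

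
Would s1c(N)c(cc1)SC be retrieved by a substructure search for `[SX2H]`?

The pattern [SX2H] describes an aliphatic sulfur with two connections, one being H — a thiol.
The closest candidate here is a methylthio ether (-SCH3), but the sulfur has H0 (bonded to two carbons), not H1. No other fragment satisfies the full query, so there is no match.

No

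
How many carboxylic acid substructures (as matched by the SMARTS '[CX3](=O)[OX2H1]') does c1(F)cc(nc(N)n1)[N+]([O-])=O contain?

[CX3](=O)[OX2H1] is the SMARTS for a carboxylic acid: an sp2 carbon double-bonded to O and single-bonded to an -OH oxygen.
No fragment in the molecule satisfies every constraint, giving 0 matches.

0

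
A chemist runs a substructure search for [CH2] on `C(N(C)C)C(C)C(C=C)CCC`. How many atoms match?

The query [CH2] means: aliphatic carbon with exactly two hydrogens.
Check the 12 heavy atoms by environment: 4× C (H2) → match; 3× C (H1) → no; 1× N (H0) → no; 4× C (H3) → no.
That gives 4 matching atoms.

4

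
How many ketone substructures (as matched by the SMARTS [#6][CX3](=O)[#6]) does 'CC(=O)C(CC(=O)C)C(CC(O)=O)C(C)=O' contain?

3

[#6][CX3](=O)[#6] is the SMARTS for a ketone: a carbonyl carbon (no H) flanked by two carbons.
The molecule carries 3 separate instances of an acetyl/ketone group (-C(=O)CH3) meeting every constraint; each maps to a distinct set of atoms, giving 3 matches.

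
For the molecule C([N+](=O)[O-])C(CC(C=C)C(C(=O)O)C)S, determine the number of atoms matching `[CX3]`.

The query [CX3] means: C with X3: aliphatic carbon with exactly 3 total connections.
Check the 15 heavy atoms by environment: 6× C (X4) → no; 3× C (X3) → match; 2× O (X1) → no; 1× O (X2) → no; 1× N (charge +1, X3) → no; 1× O (charge -1, X1) → no; 1× S (X2) → no.
That gives 3 matching atoms.

3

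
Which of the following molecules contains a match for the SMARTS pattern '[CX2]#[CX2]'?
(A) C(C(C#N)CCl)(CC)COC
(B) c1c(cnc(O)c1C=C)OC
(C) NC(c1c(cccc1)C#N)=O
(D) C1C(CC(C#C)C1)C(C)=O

D

[CX2]#[CX2] describes a carbon-carbon triple bond (an alkyne).
(A) has a nitrile (-C#N) but the triple bond is C#N, not C#C.
(B) has a vinyl group (-CH=CH2) but the C=C is a double bond; both carbons are CX3, not CX2.
(C) has a nitrile (-C#N) but the triple bond is C#N, not C#C.
(D) contains an ethynyl group (-C#CH), which satisfies every atom and bond constraint.
So the answer is (D).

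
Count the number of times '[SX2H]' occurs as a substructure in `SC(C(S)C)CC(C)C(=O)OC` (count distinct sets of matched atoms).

2

[SX2H] is the SMARTS for a thiol: an aliphatic sulfur with two connections, one being H.
The molecule carries 2 separate instances of a thiol (-SH) meeting every constraint; each maps to a distinct set of atoms, giving 2 matches.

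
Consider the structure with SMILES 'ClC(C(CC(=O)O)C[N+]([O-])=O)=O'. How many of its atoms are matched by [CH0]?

The query [CH0] means: aliphatic carbon with no attached hydrogen.
Check the 12 heavy atoms by environment: 2× C (H2) → no; 1× C (H1) → no; 1× N (charge +1, H0) → no; 1× O (charge -1, H0) → no; 3× O (H0) → no; 2× C (H0) → match; 1× Cl (H0) → no; 1× O (H1) → no.
That gives 2 matching atoms.

2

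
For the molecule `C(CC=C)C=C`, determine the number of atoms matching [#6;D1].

2

Check the 6 heavy atoms by environment: 4× C (D2) → no; 2× C (D1) → match.
That gives 2 matching atoms.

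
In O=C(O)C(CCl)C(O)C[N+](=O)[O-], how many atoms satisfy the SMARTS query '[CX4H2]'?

2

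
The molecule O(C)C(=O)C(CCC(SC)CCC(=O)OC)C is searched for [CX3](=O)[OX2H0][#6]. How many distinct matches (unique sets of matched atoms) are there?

[CX3](=O)[OX2H0][#6] is the SMARTS for an ester: a carbonyl carbon bonded to an oxygen that is itself bonded to carbon (no H on that O).
The molecule carries 2 separate instances of a methyl-ester group (-C(=O)OCH3) meeting every constraint; each maps to a distinct set of atoms, giving 2 matches.

2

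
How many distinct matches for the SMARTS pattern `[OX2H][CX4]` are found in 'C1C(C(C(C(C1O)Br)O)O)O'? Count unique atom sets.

[OX2H][CX4] is the SMARTS for an aliphatic alcohol: a hydroxyl oxygen bound to an sp3 (X4) carbon.
The molecule carries 4 separate instances of a hydroxyl group (-OH) meeting every constraint; each maps to a distinct set of atoms, giving 4 matches.

4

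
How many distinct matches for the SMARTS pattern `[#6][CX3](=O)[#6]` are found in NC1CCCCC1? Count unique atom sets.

[#6][CX3](=O)[#6] is the SMARTS for a ketone: a carbonyl carbon (no H) flanked by two carbons.
No fragment in the molecule satisfies every constraint, giving 0 matches.

0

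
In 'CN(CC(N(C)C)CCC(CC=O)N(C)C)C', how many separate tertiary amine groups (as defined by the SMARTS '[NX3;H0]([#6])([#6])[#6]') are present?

3

[NX3;H0]([#6])([#6])[#6] is the SMARTS for a tertiary amine: a trivalent nitrogen with no H, bonded to three carbons.
The molecule carries 3 separate instances of a dimethylamino group (-N(CH3)2) meeting every constraint; each maps to a distinct set of atoms, giving 3 matches.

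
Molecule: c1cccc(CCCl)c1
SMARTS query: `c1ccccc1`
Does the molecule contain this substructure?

The pattern c1ccccc1 describes six aromatic carbons in a ring — a benzene ring.
The molecule carries a phenyl ring, whose atoms satisfy every constraint of the query, so the pattern matches.

Yes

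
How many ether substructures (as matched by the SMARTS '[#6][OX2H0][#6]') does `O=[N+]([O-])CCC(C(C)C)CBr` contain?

[#6][OX2H0][#6] is the SMARTS for an ether: an aliphatic oxygen bridging two carbons with no H on the oxygen.
No fragment in the molecule satisfies every constraint, giving 0 matches.

0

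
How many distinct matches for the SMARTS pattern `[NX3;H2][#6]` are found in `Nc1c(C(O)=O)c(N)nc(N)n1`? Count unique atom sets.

[NX3;H2][#6] is the SMARTS for a primary amine: a trivalent nitrogen with two H attached to carbon.
The molecule carries 3 separate instances of a primary amino group (-NH2) meeting every constraint; each maps to a distinct set of atoms, giving 3 matches.

3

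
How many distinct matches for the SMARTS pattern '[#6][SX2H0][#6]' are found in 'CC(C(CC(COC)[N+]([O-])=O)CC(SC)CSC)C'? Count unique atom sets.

2

[#6][SX2H0][#6] is the SMARTS for a thioether: an aliphatic sulfur bridging two carbons with no H on the sulfur.
The molecule carries 2 separate instances of a methylthio ether (-SCH3) meeting every constraint; each maps to a distinct set of atoms, giving 2 matches.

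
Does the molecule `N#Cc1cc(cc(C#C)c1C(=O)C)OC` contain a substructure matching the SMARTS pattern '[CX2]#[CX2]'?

Yes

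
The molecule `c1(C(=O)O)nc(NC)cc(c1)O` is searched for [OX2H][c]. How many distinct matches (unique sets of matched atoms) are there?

1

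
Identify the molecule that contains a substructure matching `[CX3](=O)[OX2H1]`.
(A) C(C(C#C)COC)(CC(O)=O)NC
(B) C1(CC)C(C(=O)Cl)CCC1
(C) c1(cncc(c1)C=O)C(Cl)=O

[CX3](=O)[OX2H1] describes an sp2 carbon double-bonded to O and single-bonded to an -OH oxygen (a carboxylic acid).
(A) contains a carboxylic acid group (-C(=O)OH), which satisfies every atom and bond constraint.
(B) has an acyl chloride (-C(=O)Cl) but the carbonyl is bonded to Cl, not to an -OH oxygen.
(C) has an aldehyde (-CHO) but there is no singly-bonded oxygen on the carbonyl carbon.
So the answer is (A).

A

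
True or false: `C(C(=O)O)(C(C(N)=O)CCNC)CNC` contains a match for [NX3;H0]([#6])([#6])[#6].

False

The pattern [NX3;H0]([#6])([#6])[#6] describes a trivalent nitrogen with no H, bonded to three carbons — a tertiary amine.
The closest candidate here is a primary amide (-C(=O)NH2), but the amide nitrogen has H2 and only one carbon neighbour. No other fragment satisfies the full query, so there is no match.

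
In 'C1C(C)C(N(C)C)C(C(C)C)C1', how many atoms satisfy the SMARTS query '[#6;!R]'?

6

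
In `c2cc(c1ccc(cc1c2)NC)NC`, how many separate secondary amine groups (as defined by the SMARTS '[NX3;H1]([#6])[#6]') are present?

[NX3;H1]([#6])[#6] is the SMARTS for a secondary amine: a trivalent nitrogen with one H, bonded to two carbons.
The molecule carries 2 separate instances of an N-methylamino group (-NHCH3) meeting every constraint; each maps to a distinct set of atoms, giving 2 matches.

2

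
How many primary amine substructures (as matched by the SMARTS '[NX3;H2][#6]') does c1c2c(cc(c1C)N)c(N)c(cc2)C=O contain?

2

[NX3;H2][#6] is the SMARTS for a primary amine: a trivalent nitrogen with two H attached to carbon.
The molecule carries 2 separate instances of a primary amino group (-NH2) meeting every constraint; each maps to a distinct set of atoms, giving 2 matches.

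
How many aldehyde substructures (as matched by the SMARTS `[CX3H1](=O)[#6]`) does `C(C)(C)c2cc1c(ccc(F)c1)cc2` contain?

0

[CX3H1](=O)[#6] is the SMARTS for an aldehyde: an sp2 carbon with one H, double-bonded to O and single-bonded to carbon.
No fragment in the molecule satisfies every constraint, giving 0 matches.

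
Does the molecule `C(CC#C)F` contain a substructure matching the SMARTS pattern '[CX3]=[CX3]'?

No

The pattern [CX3]=[CX3] describes a non-aromatic C=C double bond between two sp2 carbons — an alkene.
The closest candidate here is an ethynyl group (-C#CH), but the C-C bond is a triple bond, not a double bond. No other fragment satisfies the full query, so there is no match.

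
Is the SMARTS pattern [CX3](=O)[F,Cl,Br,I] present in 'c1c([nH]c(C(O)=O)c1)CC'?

The pattern [CX3](=O)[F,Cl,Br,I] describes a carbonyl carbon bonded to a halogen — an acyl halide.
The closest candidate here is a carboxylic acid group (-C(=O)OH), but the carbonyl is bonded to -OH, not to a halogen. No other fragment satisfies the full query, so there is no match.

No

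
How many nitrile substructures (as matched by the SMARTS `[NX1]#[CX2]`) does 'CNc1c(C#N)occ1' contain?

1

[NX1]#[CX2] is the SMARTS for a nitrile: a nitrogen triple-bonded to a two-connected carbon.
Exactly one fragment in the molecule meets all constraints, giving 1 match.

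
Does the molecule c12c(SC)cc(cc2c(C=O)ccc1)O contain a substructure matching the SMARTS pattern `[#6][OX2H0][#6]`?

No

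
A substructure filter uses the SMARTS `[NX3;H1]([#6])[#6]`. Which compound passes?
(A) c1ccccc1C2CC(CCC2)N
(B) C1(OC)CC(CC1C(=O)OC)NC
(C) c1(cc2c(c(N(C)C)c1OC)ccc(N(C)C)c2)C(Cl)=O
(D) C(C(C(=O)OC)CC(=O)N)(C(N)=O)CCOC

[NX3;H1]([#6])[#6] describes a trivalent nitrogen with one H, bonded to two carbons (a secondary amine).
(A) has a primary amino group (-NH2) but the nitrogen has H2 and only one carbon neighbour.
(B) contains an N-methylamino group (-NHCH3), which satisfies every atom and bond constraint.
(C) has a dimethylamino group (-N(CH3)2) but the nitrogen has H0, not H1.
(D) has a primary amide (-C(=O)NH2) but the -C(=O)NH2 nitrogen has H2, not H1.
So the answer is (B).

B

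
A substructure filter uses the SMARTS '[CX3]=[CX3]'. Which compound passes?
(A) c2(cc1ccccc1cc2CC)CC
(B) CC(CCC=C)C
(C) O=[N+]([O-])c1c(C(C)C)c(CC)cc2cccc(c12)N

[CX3]=[CX3] describes a non-aromatic C=C double bond between two sp2 carbons (an alkene).
(A) has an ethyl group (-CH2CH3) but its C-C bond is a single bond between CX4 carbons, not CX3=CX3.
(B) contains a vinyl group (-CH=CH2), which satisfies every atom and bond constraint.
(C) has an ethyl group (-CH2CH3) but its C-C bond is a single bond between CX4 carbons, not CX3=CX3.
So the answer is (B).

B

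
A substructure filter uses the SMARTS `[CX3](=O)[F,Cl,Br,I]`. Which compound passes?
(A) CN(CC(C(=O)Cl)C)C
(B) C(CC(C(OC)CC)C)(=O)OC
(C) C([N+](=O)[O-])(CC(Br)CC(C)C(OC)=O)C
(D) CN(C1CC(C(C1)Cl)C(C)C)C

[CX3](=O)[F,Cl,Br,I] describes a carbonyl carbon bonded to a halogen (an acyl halide).
(A) contains an acyl chloride (-C(=O)Cl), which satisfies every atom and bond constraint.
(B) has a methyl-ester group (-C(=O)OCH3) but the carbonyl is bonded to -O-C, not to a halogen.
(C) has a methyl-ester group (-C(=O)OCH3) but the carbonyl is bonded to -O-C, not to a halogen.
(D) has a chloro substituent but the Cl is not on a carbonyl carbon.
So the answer is (A).

A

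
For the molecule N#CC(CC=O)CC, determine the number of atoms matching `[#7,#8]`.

The query [#7,#8] means: nitrogen or oxygen (comma = OR).
Check the 8 heavy atoms by environment: 6× C → no; 1× O → match; 1× N → match.
Summing the matching environments: 1 + 1 = 2 matching atoms.

2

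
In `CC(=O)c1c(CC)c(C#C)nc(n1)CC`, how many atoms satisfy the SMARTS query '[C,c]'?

The query [C,c] means: comma = OR; matches aliphatic or aromatic carbon — same as #6.
Check the 15 heavy atoms by environment: 2× n (aromatic) → no; 4× c (aromatic) → match; 8× C → match; 1× O → no.
Summing the matching environments: 4 + 8 = 12 matching atoms.

12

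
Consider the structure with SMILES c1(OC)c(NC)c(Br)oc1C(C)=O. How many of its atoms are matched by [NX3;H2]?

0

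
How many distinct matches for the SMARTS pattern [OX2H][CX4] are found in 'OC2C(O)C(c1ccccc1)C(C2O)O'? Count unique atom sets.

[OX2H][CX4] is the SMARTS for an aliphatic alcohol: a hydroxyl oxygen bound to an sp3 (X4) carbon.
The molecule carries 4 separate instances of a hydroxyl group (-OH) meeting every constraint; each maps to a distinct set of atoms, giving 4 matches.

4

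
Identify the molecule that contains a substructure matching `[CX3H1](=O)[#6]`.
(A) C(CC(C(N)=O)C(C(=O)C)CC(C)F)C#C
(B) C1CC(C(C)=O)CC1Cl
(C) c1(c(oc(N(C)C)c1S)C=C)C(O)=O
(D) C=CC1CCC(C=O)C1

[CX3H1](=O)[#6] describes an sp2 carbon with one H, double-bonded to O and single-bonded to carbon (an aldehyde).
(A) has an acetyl/ketone group (-C(=O)CH3) but the carbonyl carbon has H0 (two carbon neighbours), not H1.
(B) has an acetyl/ketone group (-C(=O)CH3) but the carbonyl carbon has H0 (two carbon neighbours), not H1.
(C) has a carboxylic acid group (-C(=O)OH) but the carbonyl carbon has H0 and is bonded to O, not H1.
(D) contains an aldehyde (-CHO), which satisfies every atom and bond constraint.
So the answer is (D).

D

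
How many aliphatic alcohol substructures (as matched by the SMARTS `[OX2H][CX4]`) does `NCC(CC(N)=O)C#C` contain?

0

[OX2H][CX4] is the SMARTS for an aliphatic alcohol: a hydroxyl oxygen bound to an sp3 (X4) carbon.
No fragment in the molecule satisfies every constraint, giving 0 matches.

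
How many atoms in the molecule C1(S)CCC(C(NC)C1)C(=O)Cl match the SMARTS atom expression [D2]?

4

Check the 12 heavy atoms by environment: 3× C (D2) → match; 4× C (D3) → no; 1× S (D1) → no; 1× O (D1) → no; 1× Cl (D1) → no; 1× N (D2) → match; 1× C (D1) → no.
Summing the matching environments: 3 + 1 = 4 matching atoms.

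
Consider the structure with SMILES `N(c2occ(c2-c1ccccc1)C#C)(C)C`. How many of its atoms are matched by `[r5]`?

The query [r5] means: r5 matches atoms in a five-membered ring.
Check the 16 heavy atoms by environment: 1× o (aromatic, in 5-ring) → match; 4× c (aromatic, in 5-ring) → match; 1× N (acyclic) → no; 4× C (acyclic) → no; 6× c (aromatic, in 6-ring) → no.
Summing the matching environments: 1 + 4 = 5 matching atoms.

5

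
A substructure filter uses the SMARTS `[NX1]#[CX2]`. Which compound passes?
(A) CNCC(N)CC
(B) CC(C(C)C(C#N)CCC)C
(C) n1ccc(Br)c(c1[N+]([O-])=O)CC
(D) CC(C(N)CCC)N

[NX1]#[CX2] describes a nitrogen triple-bonded to a two-connected carbon (a nitrile).
(A) has a primary amino group (-NH2) but the nitrogen is NX3 (three connections), not NX1 triple-bonded.
(B) contains a nitrile (-C#N), which satisfies every atom and bond constraint.
(C) has a nitro group (-[N+](=O)[O-]) but there is no C#N triple bond.
(D) has a primary amino group (-NH2) but the nitrogen is NX3 (three connections), not NX1 triple-bonded.
So the answer is (B).

B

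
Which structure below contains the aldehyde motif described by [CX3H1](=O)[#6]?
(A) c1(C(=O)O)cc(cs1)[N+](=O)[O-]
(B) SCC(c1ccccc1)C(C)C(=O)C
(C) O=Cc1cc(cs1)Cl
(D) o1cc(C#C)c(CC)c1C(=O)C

C

[CX3H1](=O)[#6] describes an sp2 carbon with one H, double-bonded to O and single-bonded to carbon (an aldehyde).
(A) has a carboxylic acid group (-C(=O)OH) but the carbonyl carbon has H0 and is bonded to O, not H1.
(B) has an acetyl/ketone group (-C(=O)CH3) but the carbonyl carbon has H0 (two carbon neighbours), not H1.
(C) contains an aldehyde (-CHO), which satisfies every atom and bond constraint.
(D) has an acetyl/ketone group (-C(=O)CH3) but the carbonyl carbon has H0 (two carbon neighbours), not H1.
So the answer is (C).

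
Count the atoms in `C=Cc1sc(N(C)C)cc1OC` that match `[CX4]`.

3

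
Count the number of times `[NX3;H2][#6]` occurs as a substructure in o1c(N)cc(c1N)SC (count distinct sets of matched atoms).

[NX3;H2][#6] is the SMARTS for a primary amine: a trivalent nitrogen with two H attached to carbon.
The molecule carries 2 separate instances of a primary amino group (-NH2) meeting every constraint; each maps to a distinct set of atoms, giving 2 matches.

2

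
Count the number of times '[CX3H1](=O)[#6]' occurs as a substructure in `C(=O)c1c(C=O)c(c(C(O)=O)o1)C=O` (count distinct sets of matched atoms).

[CX3H1](=O)[#6] is the SMARTS for an aldehyde: an sp2 carbon with one H, double-bonded to O and single-bonded to carbon.
The molecule carries 3 separate instances of an aldehyde (-CHO) meeting every constraint; each maps to a distinct set of atoms, giving 3 matches.

3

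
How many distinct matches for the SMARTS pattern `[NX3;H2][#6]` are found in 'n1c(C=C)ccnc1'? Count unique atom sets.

0

[NX3;H2][#6] is the SMARTS for a primary amine: a trivalent nitrogen with two H attached to carbon.
No fragment in the molecule satisfies every constraint, giving 0 matches.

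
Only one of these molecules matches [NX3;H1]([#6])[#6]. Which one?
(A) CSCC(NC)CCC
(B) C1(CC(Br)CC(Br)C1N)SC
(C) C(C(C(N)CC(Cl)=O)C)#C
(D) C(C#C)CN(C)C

A

[NX3;H1]([#6])[#6] describes a trivalent nitrogen with one H, bonded to two carbons (a secondary amine).
(A) contains an N-methylamino group (-NHCH3), which satisfies every atom and bond constraint.
(B) has a primary amino group (-NH2) but the nitrogen has H2 and only one carbon neighbour.
(C) has a primary amino group (-NH2) but the nitrogen has H2 and only one carbon neighbour.
(D) has a dimethylamino group (-N(CH3)2) but the nitrogen has H0, not H1.
So the answer is (A).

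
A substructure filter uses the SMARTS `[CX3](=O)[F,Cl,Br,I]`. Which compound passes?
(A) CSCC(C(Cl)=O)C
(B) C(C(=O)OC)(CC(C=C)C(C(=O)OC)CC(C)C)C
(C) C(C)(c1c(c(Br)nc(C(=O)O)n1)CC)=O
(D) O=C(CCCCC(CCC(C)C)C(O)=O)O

A

[CX3](=O)[F,Cl,Br,I] describes a carbonyl carbon bonded to a halogen (an acyl halide).
(A) contains an acyl chloride (-C(=O)Cl), which satisfies every atom and bond constraint.
(B) has a methyl-ester group (-C(=O)OCH3) but the carbonyl is bonded to -O-C, not to a halogen.
(C) has a carboxylic acid group (-C(=O)OH) but the carbonyl is bonded to -OH, not to a halogen.
(D) has a carboxylic acid group (-C(=O)OH) but the carbonyl is bonded to -OH, not to a halogen.
So the answer is (A).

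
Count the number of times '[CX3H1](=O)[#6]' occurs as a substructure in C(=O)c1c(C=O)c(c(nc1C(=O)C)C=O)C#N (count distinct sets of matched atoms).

3

[CX3H1](=O)[#6] is the SMARTS for an aldehyde: an sp2 carbon with one H, double-bonded to O and single-bonded to carbon.
The molecule carries 3 separate instances of an aldehyde (-CHO) meeting every constraint; each maps to a distinct set of atoms, giving 3 matches.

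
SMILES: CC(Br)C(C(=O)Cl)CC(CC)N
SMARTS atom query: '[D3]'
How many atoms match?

4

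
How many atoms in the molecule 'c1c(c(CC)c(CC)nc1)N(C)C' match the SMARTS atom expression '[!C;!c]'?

The query [!C;!c] means: neither aliphatic nor aromatic carbon — same as [!#6].
Check the 13 heavy atoms by environment: 1× n (aromatic) → match; 5× c (aromatic) → no; 1× N → match; 6× C → no.
Summing the matching environments: 1 + 1 = 2 matching atoms.

2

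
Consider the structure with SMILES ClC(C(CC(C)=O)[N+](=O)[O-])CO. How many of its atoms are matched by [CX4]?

The query [CX4] means: C with X4: aliphatic carbon with exactly 4 total connections (bonds + H).
Check the 12 heavy atoms by environment: 5× C (X4) → match; 1× C (X3) → no; 2× O (X1) → no; 1× O (X2) → no; 1× N (charge +1, X3) → no; 1× O (charge -1, X1) → no; 1× Cl (X1) → no.
That gives 5 matching atoms.

5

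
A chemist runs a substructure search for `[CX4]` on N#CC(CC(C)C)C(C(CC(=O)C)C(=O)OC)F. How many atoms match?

10

Check the 18 heavy atoms by environment: 10× C (X4) → match; 1× F (X1) → no; 2× C (X3) → no; 2× O (X1) → no; 1× O (X2) → no; 1× C (X2) → no; 1× N (X1) → no.
That gives 10 matching atoms.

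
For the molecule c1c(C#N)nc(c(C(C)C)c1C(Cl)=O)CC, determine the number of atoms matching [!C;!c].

The query [!C;!c] means: neither aliphatic nor aromatic carbon — same as [!#6].
Check the 16 heavy atoms by environment: 1× n (aromatic) → match; 5× c (aromatic) → no; 7× C → no; 1× O → match; 1× Cl → match; 1× N → match.
Summing the matching environments: 1 + 1 + 1 + 1 = 4 matching atoms.

4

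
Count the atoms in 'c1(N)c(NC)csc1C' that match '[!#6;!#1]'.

The query [!#6;!#1] means: not carbon and not hydrogen — any heteroatom.
Check the 9 heavy atoms by environment: 1× s (aromatic) → match; 4× c (aromatic) → no; 2× N → match; 2× C → no.
Summing the matching environments: 1 + 2 = 3 matching atoms.

3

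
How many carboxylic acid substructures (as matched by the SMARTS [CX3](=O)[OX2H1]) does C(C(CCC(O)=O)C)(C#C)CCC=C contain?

[CX3](=O)[OX2H1] is the SMARTS for a carboxylic acid: an sp2 carbon double-bonded to O and single-bonded to an -OH oxygen.
Exactly one fragment in the molecule meets all constraints, giving 1 match.

1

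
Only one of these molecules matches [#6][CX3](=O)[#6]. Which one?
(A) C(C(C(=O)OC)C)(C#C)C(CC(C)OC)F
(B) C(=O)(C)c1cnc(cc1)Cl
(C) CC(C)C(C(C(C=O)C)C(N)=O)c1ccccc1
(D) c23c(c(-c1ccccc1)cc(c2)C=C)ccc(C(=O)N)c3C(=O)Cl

B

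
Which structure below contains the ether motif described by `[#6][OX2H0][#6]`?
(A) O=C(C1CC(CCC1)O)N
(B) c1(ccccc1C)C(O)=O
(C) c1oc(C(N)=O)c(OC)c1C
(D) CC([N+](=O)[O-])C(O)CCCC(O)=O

[#6][OX2H0][#6] describes an aliphatic oxygen bridging two carbons with no H on the oxygen (an ether).
(A) has a hydroxyl group (-OH) but the oxygen has H1, not H0 bridging two carbons.
(B) has a carboxylic acid group (-C(=O)OH) but the -OH oxygen has H1; the =O is OX1, not OX2.
(C) contains a methoxy ether (-OCH3), which satisfies every atom and bond constraint.
(D) has a carboxylic acid group (-C(=O)OH) but the -OH oxygen has H1; the =O is OX1, not OX2.
So the answer is (C).

C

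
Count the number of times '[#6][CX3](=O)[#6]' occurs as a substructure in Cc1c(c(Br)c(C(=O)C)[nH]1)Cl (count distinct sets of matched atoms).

1

[#6][CX3](=O)[#6] is the SMARTS for a ketone: a carbonyl carbon (no H) flanked by two carbons.
Exactly one fragment in the molecule meets all constraints, giving 1 match.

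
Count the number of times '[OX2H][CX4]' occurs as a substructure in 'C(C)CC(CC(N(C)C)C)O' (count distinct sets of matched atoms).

[OX2H][CX4] is the SMARTS for an aliphatic alcohol: a hydroxyl oxygen bound to an sp3 (X4) carbon.
Exactly one fragment in the molecule meets all constraints, giving 1 match.

1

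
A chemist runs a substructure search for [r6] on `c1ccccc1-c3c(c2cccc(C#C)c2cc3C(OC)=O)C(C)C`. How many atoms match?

16

The query [r6] means: r6 matches atoms in a six-membered ring.
Check the 25 heavy atoms by environment: 16× c (aromatic, in 6-ring) → match; 7× C (acyclic) → no; 2× O (acyclic) → no.
That gives 16 matching atoms.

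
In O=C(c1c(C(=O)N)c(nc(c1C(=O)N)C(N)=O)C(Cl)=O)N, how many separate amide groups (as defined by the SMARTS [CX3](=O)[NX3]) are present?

4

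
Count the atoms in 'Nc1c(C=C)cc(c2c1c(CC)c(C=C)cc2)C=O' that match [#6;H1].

6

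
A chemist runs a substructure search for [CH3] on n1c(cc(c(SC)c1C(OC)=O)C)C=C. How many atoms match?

3

The query [CH3] means: aliphatic carbon with exactly three hydrogens.
Check the 15 heavy atoms by environment: 1× n (aromatic, H0) → no; 4× c (aromatic, H0) → no; 1× c (aromatic, H1) → no; 1× C (H0) → no; 2× O (H0) → no; 3× C (H3) → match; 1× S (H0) → no; 1× C (H1) → no; 1× C (H2) → no.
That gives 3 matching atoms.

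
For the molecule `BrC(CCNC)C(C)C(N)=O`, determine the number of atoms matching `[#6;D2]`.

2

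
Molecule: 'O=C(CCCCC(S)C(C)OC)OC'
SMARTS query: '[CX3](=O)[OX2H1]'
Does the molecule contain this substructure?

No

The pattern [CX3](=O)[OX2H1] describes an sp2 carbon double-bonded to O and single-bonded to an -OH oxygen — a carboxylic acid.
The closest candidate here is a methyl-ester group (-C(=O)OCH3), but the singly-bonded O has no H (OX2H0, not OX2H1). No other fragment satisfies the full query, so there is no match.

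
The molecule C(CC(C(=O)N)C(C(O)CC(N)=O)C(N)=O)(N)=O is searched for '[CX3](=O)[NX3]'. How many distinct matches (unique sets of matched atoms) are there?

4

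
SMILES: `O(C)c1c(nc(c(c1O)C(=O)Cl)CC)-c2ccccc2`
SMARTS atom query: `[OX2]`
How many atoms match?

2

Check the 20 heavy atoms by environment: 1× n (aromatic, X2) → no; 11× c (aromatic, X3) → no; 2× O (X2) → match; 1× C (X3) → no; 1× O (X1) → no; 1× Cl (X1) → no; 3× C (X4) → no.
That gives 2 matching atoms.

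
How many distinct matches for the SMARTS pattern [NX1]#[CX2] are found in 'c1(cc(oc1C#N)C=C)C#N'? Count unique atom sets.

2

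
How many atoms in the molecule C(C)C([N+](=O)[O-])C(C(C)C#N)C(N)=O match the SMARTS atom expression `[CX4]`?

The query [CX4] means: C with X4: aliphatic carbon with exactly 4 total connections (bonds + H).
Check the 14 heavy atoms by environment: 6× C (X4) → match; 1× C (X3) → no; 2× O (X1) → no; 1× N (X3) → no; 1× C (X2) → no; 1× N (X1) → no; 1× N (charge +1, X3) → no; 1× O (charge -1, X1) → no.
That gives 6 matching atoms.

6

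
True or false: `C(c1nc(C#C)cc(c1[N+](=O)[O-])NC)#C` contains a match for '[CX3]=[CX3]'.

False

The pattern [CX3]=[CX3] describes a non-aromatic C=C double bond between two sp2 carbons — an alkene.
The closest candidate here is an ethynyl group (-C#CH), but the C-C bond is a triple bond, not a double bond. No other fragment satisfies the full query, so there is no match.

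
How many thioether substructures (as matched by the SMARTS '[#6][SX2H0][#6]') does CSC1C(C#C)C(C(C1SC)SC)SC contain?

4

[#6][SX2H0][#6] is the SMARTS for a thioether: an aliphatic sulfur bridging two carbons with no H on the sulfur.
The molecule carries 4 separate instances of a methylthio ether (-SCH3) meeting every constraint; each maps to a distinct set of atoms, giving 4 matches.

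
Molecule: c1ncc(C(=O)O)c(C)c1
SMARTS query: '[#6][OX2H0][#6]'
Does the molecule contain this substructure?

The pattern [#6][OX2H0][#6] describes an aliphatic oxygen bridging two carbons with no H on the oxygen — an ether.
The closest candidate here is a carboxylic acid group (-C(=O)OH), but the -OH oxygen has H1; the =O is OX1, not OX2. No other fragment satisfies the full query, so there is no match.

No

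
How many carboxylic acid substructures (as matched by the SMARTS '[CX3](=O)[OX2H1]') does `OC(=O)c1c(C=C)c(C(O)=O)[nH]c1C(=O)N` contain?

2

[CX3](=O)[OX2H1] is the SMARTS for a carboxylic acid: an sp2 carbon double-bonded to O and single-bonded to an -OH oxygen.
The molecule carries 2 separate instances of a carboxylic acid group (-C(=O)OH) meeting every constraint; each maps to a distinct set of atoms, giving 2 matches.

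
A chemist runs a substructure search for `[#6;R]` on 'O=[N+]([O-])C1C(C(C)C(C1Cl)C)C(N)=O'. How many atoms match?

Check the 14 heavy atoms by environment: 5× C (in 5-ring) → match; 1× N (charge +1, acyclic) → no; 1× O (charge -1, acyclic) → no; 2× O (acyclic) → no; 3× C (acyclic) → no; 1× N (acyclic) → no; 1× Cl (acyclic) → no.
That gives 5 matching atoms.

5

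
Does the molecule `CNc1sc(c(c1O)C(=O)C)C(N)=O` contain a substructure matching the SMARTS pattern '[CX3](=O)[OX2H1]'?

The pattern [CX3](=O)[OX2H1] describes an sp2 carbon double-bonded to O and single-bonded to an -OH oxygen — a carboxylic acid.
The closest candidate here is a primary amide (-C(=O)NH2), but the carbonyl is bonded to N, not to an -OH oxygen. No other fragment satisfies the full query, so there is no match.

No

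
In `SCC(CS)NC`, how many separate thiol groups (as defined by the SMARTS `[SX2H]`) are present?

[SX2H] is the SMARTS for a thiol: an aliphatic sulfur with two connections, one being H.
The molecule carries 2 separate instances of a thiol (-SH) meeting every constraint; each maps to a distinct set of atoms, giving 2 matches.

2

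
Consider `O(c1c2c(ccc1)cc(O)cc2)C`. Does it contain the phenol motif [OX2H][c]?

The pattern [OX2H][c] describes a hydroxyl oxygen attached to an aromatic carbon — a phenol.
The molecule carries a hydroxyl group (-OH), whose atoms satisfy every constraint of the query, so the pattern matches.

Yes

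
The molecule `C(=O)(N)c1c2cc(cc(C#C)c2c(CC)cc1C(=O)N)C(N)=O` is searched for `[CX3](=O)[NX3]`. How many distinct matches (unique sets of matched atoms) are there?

[CX3](=O)[NX3] is the SMARTS for an amide: a carbonyl carbon bonded to a trivalent nitrogen.
The molecule carries 3 separate instances of a primary amide (-C(=O)NH2) meeting every constraint; each maps to a distinct set of atoms, giving 3 matches.

3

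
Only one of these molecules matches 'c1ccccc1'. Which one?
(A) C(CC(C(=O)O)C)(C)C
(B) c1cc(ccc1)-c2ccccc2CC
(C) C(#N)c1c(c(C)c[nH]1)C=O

B

c1ccccc1 describes six aromatic carbons in a ring (a benzene ring).
(A) has a methyl group (-CH3) but no six-membered all-carbon aromatic ring is present.
(B) contains a phenyl ring, which satisfies every atom and bond constraint.
(C) has a methyl group (-CH3) but no six-membered all-carbon aromatic ring is present.
So the answer is (B).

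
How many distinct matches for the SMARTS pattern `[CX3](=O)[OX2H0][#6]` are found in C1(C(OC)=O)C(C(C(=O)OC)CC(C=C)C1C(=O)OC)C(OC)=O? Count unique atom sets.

[CX3](=O)[OX2H0][#6] is the SMARTS for an ester: a carbonyl carbon bonded to an oxygen that is itself bonded to carbon (no H on that O).
The molecule carries 4 separate instances of a methyl-ester group (-C(=O)OCH3) meeting every constraint; each maps to a distinct set of atoms, giving 4 matches.

4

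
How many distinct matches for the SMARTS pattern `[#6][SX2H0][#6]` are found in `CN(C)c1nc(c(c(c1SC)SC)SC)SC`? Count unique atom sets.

4

[#6][SX2H0][#6] is the SMARTS for a thioether: an aliphatic sulfur bridging two carbons with no H on the sulfur.
The molecule carries 4 separate instances of a methylthio ether (-SCH3) meeting every constraint; each maps to a distinct set of atoms, giving 4 matches.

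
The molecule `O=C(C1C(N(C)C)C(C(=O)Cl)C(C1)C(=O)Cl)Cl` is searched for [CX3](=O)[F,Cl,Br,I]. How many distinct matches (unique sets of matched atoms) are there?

[CX3](=O)[F,Cl,Br,I] is the SMARTS for an acyl halide: a carbonyl carbon bonded to a halogen.
The molecule carries 3 separate instances of an acyl chloride (-C(=O)Cl) meeting every constraint; each maps to a distinct set of atoms, giving 3 matches.

3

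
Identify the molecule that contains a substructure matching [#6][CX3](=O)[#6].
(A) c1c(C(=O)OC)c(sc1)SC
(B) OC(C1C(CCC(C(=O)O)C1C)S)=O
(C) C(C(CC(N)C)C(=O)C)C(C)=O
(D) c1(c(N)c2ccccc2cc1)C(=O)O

C

[#6][CX3](=O)[#6] describes a carbonyl carbon (no H) flanked by two carbons (a ketone).
(A) has a methyl-ester group (-C(=O)OCH3) but one neighbour of the carbonyl carbon is O, not C.
(B) has a carboxylic acid group (-C(=O)OH) but one neighbour of the carbonyl carbon is O, not C.
(C) contains an acetyl/ketone group (-C(=O)CH3), which satisfies every atom and bond constraint.
(D) has a carboxylic acid group (-C(=O)OH) but one neighbour of the carbonyl carbon is O, not C.
So the answer is (C).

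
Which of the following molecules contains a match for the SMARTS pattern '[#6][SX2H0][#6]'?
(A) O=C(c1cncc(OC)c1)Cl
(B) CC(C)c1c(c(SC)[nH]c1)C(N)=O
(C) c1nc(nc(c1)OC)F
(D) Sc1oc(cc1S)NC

[#6][SX2H0][#6] describes an aliphatic sulfur bridging two carbons with no H on the sulfur (a thioether).
(A) has a methoxy ether (-OCH3) but the bridging atom is O, not S.
(B) contains a methylthio ether (-SCH3), which satisfies every atom and bond constraint.
(C) has a methoxy ether (-OCH3) but the bridging atom is O, not S.
(D) has a thiol (-SH) but the sulfur has H1, not H0 bridging two carbons.
So the answer is (B).

B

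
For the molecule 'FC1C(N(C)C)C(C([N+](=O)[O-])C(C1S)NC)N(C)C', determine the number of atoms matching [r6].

Check the 19 heavy atoms by environment: 6× C (in 6-ring) → match; 3× N (acyclic) → no; 5× C (acyclic) → no; 1× F (acyclic) → no; 1× N (charge +1, acyclic) → no; 1× O (charge -1, acyclic) → no; 1× O (acyclic) → no; 1× S (acyclic) → no.
That gives 6 matching atoms.

6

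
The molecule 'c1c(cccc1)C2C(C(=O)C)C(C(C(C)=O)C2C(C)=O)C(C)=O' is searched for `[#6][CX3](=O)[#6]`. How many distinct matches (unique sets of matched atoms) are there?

4

[#6][CX3](=O)[#6] is the SMARTS for a ketone: a carbonyl carbon (no H) flanked by two carbons.
The molecule carries 4 separate instances of an acetyl/ketone group (-C(=O)CH3) meeting every constraint; each maps to a distinct set of atoms, giving 4 matches.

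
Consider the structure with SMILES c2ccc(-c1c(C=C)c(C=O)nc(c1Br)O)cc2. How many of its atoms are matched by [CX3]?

3

The query [CX3] means: C with X3: aliphatic carbon with exactly 3 total connections.
Check the 18 heavy atoms by environment: 1× n (aromatic, X2) → no; 11× c (aromatic, X3) → no; 3× C (X3) → match; 1× O (X1) → no; 1× O (X2) → no; 1× Br (X1) → no.
That gives 3 matching atoms.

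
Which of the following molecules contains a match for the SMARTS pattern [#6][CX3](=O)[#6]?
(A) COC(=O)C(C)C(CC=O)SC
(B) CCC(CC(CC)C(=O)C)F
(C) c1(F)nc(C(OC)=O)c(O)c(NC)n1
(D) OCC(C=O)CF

[#6][CX3](=O)[#6] describes a carbonyl carbon (no H) flanked by two carbons (a ketone).
(A) has a methyl-ester group (-C(=O)OCH3) but one neighbour of the carbonyl carbon is O, not C.
(B) contains an acetyl/ketone group (-C(=O)CH3), which satisfies every atom and bond constraint.
(C) has a methyl-ester group (-C(=O)OCH3) but one neighbour of the carbonyl carbon is O, not C.
(D) has an aldehyde (-CHO) but the carbonyl carbon has H1, so it is not flanked by two carbons.
So the answer is (B).

B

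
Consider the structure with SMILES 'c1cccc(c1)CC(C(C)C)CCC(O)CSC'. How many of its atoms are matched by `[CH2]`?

4

The query [CH2] means: aliphatic carbon with exactly two hydrogens.
Check the 18 heavy atoms by environment: 4× C (H2) → match; 3× C (H1) → no; 1× O (H1) → no; 1× S (H0) → no; 3× C (H3) → no; 1× c (aromatic, H0) → no; 5× c (aromatic, H1) → no.
That gives 4 matching atoms.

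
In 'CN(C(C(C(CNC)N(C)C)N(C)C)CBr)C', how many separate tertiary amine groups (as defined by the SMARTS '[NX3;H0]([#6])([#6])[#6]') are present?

3

[NX3;H0]([#6])([#6])[#6] is the SMARTS for a tertiary amine: a trivalent nitrogen with no H, bonded to three carbons.
The molecule carries 3 separate instances of a dimethylamino group (-N(CH3)2) meeting every constraint; each maps to a distinct set of atoms, giving 3 matches.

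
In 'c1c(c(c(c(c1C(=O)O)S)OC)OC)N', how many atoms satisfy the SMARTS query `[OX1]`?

The query [OX1] means: aliphatic oxygen with one total connection — typically a carbonyl =O or an oxide.
Check the 15 heavy atoms by environment: 6× c (aromatic, X3) → no; 3× O (X2) → no; 2× C (X4) → no; 1× N (X3) → no; 1× C (X3) → no; 1× O (X1) → match; 1× S (X2) → no.
That gives 1 matching atom.

1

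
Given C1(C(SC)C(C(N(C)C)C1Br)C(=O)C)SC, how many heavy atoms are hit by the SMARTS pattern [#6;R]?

Check the 16 heavy atoms by environment: 5× C (in 5-ring) → match; 2× S (acyclic) → no; 6× C (acyclic) → no; 1× Br (acyclic) → no; 1× O (acyclic) → no; 1× N (acyclic) → no.
That gives 5 matching atoms.

5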